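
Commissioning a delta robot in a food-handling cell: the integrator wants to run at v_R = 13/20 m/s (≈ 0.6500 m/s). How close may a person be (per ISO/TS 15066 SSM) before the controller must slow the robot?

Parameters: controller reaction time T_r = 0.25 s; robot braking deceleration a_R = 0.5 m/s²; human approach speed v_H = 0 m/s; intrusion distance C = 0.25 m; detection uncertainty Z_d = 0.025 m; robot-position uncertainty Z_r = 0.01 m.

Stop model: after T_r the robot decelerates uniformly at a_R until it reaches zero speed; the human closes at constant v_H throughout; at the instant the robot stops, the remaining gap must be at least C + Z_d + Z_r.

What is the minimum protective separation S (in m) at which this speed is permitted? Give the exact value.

S_min = 87/100 m = 0.8700 m

braking lasts T_s = (13/20)/(1/2) = 1.3000 s
robot covers v_R·T_r = 0.6500·0.2500 = 0.1625 m before braking
robot covers 0.6500·1.3000 − ½·0.5000·1.3000² = 0.4225 m while stopping
person approaches 0.0000·(0.2500+1.3000) = 0.0000 m
C+Z_d+Z_r = 0.2500+0.0250+0.0100 = 0.2850 m
S_min ≈ 0.1625+0.4225+0.0000+0.2850  ⇒  S_min = 87/100 m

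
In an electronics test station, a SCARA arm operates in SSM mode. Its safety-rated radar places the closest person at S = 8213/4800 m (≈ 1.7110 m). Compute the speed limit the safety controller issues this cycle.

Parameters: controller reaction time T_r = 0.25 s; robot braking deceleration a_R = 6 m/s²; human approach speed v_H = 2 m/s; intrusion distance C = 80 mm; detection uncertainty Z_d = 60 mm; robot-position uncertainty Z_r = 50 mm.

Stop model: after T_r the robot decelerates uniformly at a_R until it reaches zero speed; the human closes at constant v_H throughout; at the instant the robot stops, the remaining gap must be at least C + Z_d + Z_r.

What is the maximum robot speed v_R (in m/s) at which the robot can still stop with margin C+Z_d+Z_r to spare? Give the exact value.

v_R_max = 29/20 m/s = 1.4500 m/s

quadratic (1/12)·v² + (7/12)·v + (-4901/4800) = 0
  disc = (7/12)² − 4·(1/12)·(-4901/4800) = 1089/1600 ; √disc = 33/40
  v_R = (−(7/12) + 33/40) / (2·(1/12)) = 29/20 m/s
check:
stop time T_s = (29/20)/6 = 0.2417 s
robot in T_r: 1.4500·0.2500 = 0.3625 m
robot covers 1.4500·0.2417 − ½·6.0000·0.2417² = 0.1752 m while stopping
human closes 2.0000·0.4917 = 0.9833 m
margins: 0.0800+0.0600+0.0500 = 0.1900 m
sum ≈ 0.3625+0.1752+0.9833+0.1900 ≈ 1.7110 m = S ✓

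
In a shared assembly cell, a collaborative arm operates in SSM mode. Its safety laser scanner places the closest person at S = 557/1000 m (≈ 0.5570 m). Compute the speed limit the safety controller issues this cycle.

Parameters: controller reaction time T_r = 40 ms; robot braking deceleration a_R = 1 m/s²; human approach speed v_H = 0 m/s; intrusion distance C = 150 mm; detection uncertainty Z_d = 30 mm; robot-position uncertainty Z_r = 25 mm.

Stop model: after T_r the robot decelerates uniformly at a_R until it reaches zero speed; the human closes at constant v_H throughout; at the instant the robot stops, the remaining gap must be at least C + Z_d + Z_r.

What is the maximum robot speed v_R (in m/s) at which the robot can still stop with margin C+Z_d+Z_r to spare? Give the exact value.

v_R_max = 4/5 m/s = 0.8000 m/s

collect terms ⇒ (1/2)·v_R² + (1/25)·v_R + (-44/125) = 0
  disc = (1/25)² − 4·(1/2)·(-44/125) = 441/625 ; √disc = 21/25
  v_R = (−(1/25) + 21/25) / (2·(1/2)) = 4/5 m/s
check:
stop time T_s = (4/5)/1 = 0.8000 s
reaction-phase robot travel = 0.8000·0.0400 = 0.0320 m
robot under decel: 0.8000²/(2·1.0000) = 0.3200 m
human closes 0.0000·0.8400 = 0.0000 m
residual clearance needed = 0.1500+0.0300+0.0250 = 0.2050 m
sum ≈ 0.0320+0.3200+0.0000+0.2050 ≈ 0.5570 m = S ✓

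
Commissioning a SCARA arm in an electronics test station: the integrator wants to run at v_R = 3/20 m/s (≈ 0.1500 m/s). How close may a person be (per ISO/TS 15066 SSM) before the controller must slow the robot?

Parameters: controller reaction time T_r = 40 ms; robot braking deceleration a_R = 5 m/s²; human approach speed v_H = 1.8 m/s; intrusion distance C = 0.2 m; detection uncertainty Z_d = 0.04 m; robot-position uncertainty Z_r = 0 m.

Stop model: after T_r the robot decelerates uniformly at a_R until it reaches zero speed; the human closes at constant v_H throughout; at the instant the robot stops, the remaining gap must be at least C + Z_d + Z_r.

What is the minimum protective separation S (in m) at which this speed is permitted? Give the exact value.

S_min = 1497/4000 m = 0.3743 m

braking lasts T_s = (3/20)/5 = 0.0300 s
robot covers v_R·T_r = 0.1500·0.0400 = 0.0060 m before braking
robot under decel: 0.1500²/(2·5.0000) = 0.0022 m
human closes 1.8000·0.0700 = 0.1260 m
margins: 0.2000+0.0400+0.0000 = 0.2400 m
S_min ≈ 0.0060+0.0022+0.1260+0.2400  ⇒  S_min = 1497/4000 m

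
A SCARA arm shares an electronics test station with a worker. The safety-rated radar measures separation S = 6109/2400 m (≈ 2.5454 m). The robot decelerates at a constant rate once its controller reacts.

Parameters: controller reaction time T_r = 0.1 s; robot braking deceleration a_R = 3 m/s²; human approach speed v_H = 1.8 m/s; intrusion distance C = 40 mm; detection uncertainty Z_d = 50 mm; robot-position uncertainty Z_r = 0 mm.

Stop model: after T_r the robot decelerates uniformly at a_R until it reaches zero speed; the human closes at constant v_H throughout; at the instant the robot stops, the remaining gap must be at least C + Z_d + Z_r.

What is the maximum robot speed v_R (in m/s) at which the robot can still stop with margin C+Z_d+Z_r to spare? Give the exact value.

v_R_max = 43/20 m/s = 2.1500 m/s

collect terms ⇒ (1/6)·v_R² + (7/10)·v_R + (-5461/2400) = 0
  disc = (7/10)² − 4·(1/6)·(-5461/2400) = 289/144 ; √disc = 17/12
  v_R = (−(7/10) + 17/12) / (2·(1/6)) = 43/20 m/s
check:
braking lasts T_s = (43/20)/3 = 0.7167 s
robot in T_r: 2.1500·0.1000 = 0.2150 m
braking distance = 2.1500²/(2·3.0000) = 0.7704 m
human closes 1.8000·0.8167 = 1.4700 m
margins: 0.0400+0.0500+0.0000 = 0.0900 m
sum ≈ 0.2150+0.7704+1.4700+0.0900 ≈ 2.5454 m = S ✓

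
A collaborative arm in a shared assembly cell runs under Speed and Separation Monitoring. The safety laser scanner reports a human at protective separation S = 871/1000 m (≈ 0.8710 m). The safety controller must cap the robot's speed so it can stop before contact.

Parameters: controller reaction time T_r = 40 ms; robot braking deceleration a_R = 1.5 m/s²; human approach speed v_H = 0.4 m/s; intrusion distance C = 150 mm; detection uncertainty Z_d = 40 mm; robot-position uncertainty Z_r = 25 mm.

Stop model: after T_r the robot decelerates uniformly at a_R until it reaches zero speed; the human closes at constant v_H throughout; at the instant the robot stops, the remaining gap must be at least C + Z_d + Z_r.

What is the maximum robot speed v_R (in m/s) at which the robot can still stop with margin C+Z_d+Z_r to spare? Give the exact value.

v_R_max = 1 m/s = 1.0000 m/s

quadratic (1/3)·v² + (23/75)·v + (-16/25) = 0
  disc = (23/75)² − 4·(1/3)·(-16/25) = 5329/5625 ; √disc = 73/75
  v_R = (−(23/75) + 73/75) / (2·(1/3)) = 1 m/s
check:
stop time T_s = 1/(3/2) = 0.6667 s
reaction-phase robot travel = 1.0000·0.0400 = 0.0400 m
braking distance = 1.0000²/(2·1.5000) = 0.3333 m
human over T_r+T_s: 0.4000·(0.0400+0.6667) = 0.2827 m
margins: 0.1500+0.0400+0.0250 = 0.2150 m
sum ≈ 0.0400+0.3333+0.2827+0.2150 ≈ 0.8710 m = S ✓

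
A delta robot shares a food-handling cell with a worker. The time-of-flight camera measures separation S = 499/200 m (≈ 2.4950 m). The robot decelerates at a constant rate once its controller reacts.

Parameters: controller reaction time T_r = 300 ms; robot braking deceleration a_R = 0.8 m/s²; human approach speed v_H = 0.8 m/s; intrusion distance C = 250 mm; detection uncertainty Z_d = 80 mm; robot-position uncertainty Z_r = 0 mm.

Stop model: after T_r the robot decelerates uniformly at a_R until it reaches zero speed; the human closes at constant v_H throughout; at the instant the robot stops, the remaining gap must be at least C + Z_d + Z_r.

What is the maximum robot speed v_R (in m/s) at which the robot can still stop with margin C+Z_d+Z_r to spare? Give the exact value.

v_R_max = 1 m/s = 1.0000 m/s

quadratic (5/8)·v² + (13/10)·v + (-77/40) = 0
  disc = (13/10)² − 4·(5/8)·(-77/40) = 2601/400 ; √disc = 51/20
  v_R = (−(13/10) + 51/20) / (2·(5/8)) = 1 m/s
check:
braking lasts T_s = 1/(4/5) = 1.2500 s
robot covers v_R·T_r = 1.0000·0.3000 = 0.3000 m before braking
robot covers 1.0000·1.2500 − ½·0.8000·1.2500² = 0.6250 m while stopping
person approaches 0.8000·(0.3000+1.2500) = 1.2400 m
residual clearance needed = 0.2500+0.0800+0.0000 = 0.3300 m
sum ≈ 0.3000+0.6250+1.2400+0.3300 ≈ 2.4950 m = S ✓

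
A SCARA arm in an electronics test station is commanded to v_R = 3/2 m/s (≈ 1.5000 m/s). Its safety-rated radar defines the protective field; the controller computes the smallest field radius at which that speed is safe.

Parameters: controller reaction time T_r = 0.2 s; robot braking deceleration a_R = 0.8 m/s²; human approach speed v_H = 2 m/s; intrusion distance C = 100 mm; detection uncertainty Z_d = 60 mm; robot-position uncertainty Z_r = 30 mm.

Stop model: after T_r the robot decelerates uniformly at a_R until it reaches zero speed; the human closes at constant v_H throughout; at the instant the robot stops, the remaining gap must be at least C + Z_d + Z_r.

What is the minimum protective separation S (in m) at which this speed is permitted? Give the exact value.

braking lasts T_s = (3/2)/(4/5) = 1.8750 s
robot covers v_R·T_r = 1.5000·0.2000 = 0.3000 m before braking
braking distance = 1.5000²/(2·0.8000) = 1.4062 m
human over T_r+T_s: 2.0000·(0.2000+1.8750) = 4.1500 m
margins: 0.1000+0.0600+0.0300 = 0.1900 m
S_min ≈ 0.3000+1.4062+4.1500+0.1900  ⇒  S_min = 4837/800 m

S_min = 4837/800 m = 6.0462 m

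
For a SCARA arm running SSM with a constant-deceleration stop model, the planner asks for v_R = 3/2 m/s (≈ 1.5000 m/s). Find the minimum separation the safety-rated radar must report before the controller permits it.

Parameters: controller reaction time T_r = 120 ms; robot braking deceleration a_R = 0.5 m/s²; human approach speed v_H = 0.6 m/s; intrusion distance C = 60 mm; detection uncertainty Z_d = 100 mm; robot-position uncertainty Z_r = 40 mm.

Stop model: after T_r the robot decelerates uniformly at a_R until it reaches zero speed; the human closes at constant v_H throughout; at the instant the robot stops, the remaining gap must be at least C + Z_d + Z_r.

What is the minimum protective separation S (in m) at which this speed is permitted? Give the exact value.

S_min = 2251/500 m = 4.5020 m

braking lasts T_s = (3/2)/(1/2) = 3.0000 s
robot covers v_R·T_r = 1.5000·0.1200 = 0.1800 m before braking
braking distance = 1.5000²/(2·0.5000) = 2.2500 m
human closes 0.6000·3.1200 = 1.8720 m
margins: 0.0600+0.1000+0.0400 = 0.2000 m
S_min ≈ 0.1800+2.2500+1.8720+0.2000  ⇒  S_min = 2251/500 m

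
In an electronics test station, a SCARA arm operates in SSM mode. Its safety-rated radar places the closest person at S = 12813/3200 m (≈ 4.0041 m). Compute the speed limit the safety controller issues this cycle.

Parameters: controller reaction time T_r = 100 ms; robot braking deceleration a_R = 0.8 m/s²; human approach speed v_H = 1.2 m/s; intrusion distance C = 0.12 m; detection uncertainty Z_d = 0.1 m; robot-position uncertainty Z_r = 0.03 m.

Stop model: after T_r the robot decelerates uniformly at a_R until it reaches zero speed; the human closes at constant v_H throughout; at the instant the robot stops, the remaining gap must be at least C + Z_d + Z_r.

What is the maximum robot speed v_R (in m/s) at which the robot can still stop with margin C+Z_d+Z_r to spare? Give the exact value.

at the boundary: (5/8)·v² + (8/5)·v + (-11629/3200) = 0
  disc = (8/5)² − 4·(5/8)·(-11629/3200) = 74529/6400 ; √disc = 273/80
  v_R = (−(8/5) + 273/80) / (2·(5/8)) = 29/20 m/s
check:
T_s = v_R/a_R = (29/20)/(4/5) = 1.8125 s
reaction-phase robot travel = 1.4500·0.1000 = 0.1450 m
robot under decel: 1.4500²/(2·0.8000) = 1.3141 m
human closes 1.2000·1.9125 = 2.2950 m
margins: 0.1200+0.1000+0.0300 = 0.2500 m
sum ≈ 0.1450+1.3141+2.2950+0.2500 ≈ 4.0041 m = S ✓

v_R_max = 29/20 m/s = 1.4500 m/s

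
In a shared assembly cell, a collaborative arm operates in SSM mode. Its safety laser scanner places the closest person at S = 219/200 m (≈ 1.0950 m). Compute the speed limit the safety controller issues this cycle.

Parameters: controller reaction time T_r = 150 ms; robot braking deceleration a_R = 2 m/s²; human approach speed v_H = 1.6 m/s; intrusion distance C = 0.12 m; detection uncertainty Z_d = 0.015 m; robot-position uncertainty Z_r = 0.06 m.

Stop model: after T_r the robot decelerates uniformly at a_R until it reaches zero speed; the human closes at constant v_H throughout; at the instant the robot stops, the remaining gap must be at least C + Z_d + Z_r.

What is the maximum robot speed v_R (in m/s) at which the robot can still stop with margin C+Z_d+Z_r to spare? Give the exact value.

quadratic (1/4)·v² + (19/20)·v + (-33/50) = 0
  disc = (19/20)² − 4·(1/4)·(-33/50) = 25/16 ; √disc = 5/4
  v_R = (−(19/20) + 5/4) / (2·(1/4)) = 3/5 m/s
check:
braking lasts T_s = (3/5)/2 = 0.3000 s
robot covers v_R·T_r = 0.6000·0.1500 = 0.0900 m before braking
braking distance = 0.6000²/(2·2.0000) = 0.0900 m
human closes 1.6000·0.4500 = 0.7200 m
C+Z_d+Z_r = 0.1200+0.0150+0.0600 = 0.1950 m
sum ≈ 0.0900+0.0900+0.7200+0.1950 ≈ 1.0950 m = S ✓

v_R_max = 3/5 m/s = 0.6000 m/s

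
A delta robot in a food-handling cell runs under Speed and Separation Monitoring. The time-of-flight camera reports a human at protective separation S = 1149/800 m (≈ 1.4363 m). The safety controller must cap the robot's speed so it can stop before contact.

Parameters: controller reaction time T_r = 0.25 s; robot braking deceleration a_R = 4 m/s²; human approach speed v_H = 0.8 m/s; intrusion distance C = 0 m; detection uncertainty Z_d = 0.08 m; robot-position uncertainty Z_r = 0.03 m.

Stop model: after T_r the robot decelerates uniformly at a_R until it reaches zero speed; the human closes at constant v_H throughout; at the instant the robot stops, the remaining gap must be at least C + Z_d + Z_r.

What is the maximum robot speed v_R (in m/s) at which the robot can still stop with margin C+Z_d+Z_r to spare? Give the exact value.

v_R_max = 17/10 m/s = 1.7000 m/s

collect terms ⇒ (1/8)·v_R² + (9/20)·v_R + (-901/800) = 0
  disc = (9/20)² − 4·(1/8)·(-901/800) = 49/64 ; √disc = 7/8
  v_R = (−(9/20) + 7/8) / (2·(1/8)) = 17/10 m/s
check:
stop time T_s = (17/10)/4 = 0.4250 s
robot in T_r: 1.7000·0.2500 = 0.4250 m
robot under decel: 1.7000²/(2·4.0000) = 0.3613 m
human closes 0.8000·0.6750 = 0.5400 m
residual clearance needed = 0.0000+0.0800+0.0300 = 0.1100 m
sum ≈ 0.4250+0.3613+0.5400+0.1100 ≈ 1.4363 m = S ✓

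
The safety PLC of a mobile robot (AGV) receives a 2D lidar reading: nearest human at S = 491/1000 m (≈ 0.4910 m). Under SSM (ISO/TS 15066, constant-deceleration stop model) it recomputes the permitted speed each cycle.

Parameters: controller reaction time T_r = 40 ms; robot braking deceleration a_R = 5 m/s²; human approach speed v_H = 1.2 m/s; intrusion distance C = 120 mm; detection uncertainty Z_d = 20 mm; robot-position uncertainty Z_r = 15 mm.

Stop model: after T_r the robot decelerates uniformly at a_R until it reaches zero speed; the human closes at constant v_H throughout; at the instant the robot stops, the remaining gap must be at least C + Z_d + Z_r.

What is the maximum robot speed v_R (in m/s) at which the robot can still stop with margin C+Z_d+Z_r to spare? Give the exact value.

v_R_max = 4/5 m/s = 0.8000 m/s

at the boundary: (1/10)·v² + (7/25)·v + (-36/125) = 0
  disc = (7/25)² − 4·(1/10)·(-36/125) = 121/625 ; √disc = 11/25
  v_R = (−(7/25) + 11/25) / (2·(1/10)) = 4/5 m/s
check:
braking lasts T_s = (4/5)/5 = 0.1600 s
robot in T_r: 0.8000·0.0400 = 0.0320 m
braking distance = 0.8000²/(2·5.0000) = 0.0640 m
human over T_r+T_s: 1.2000·(0.0400+0.1600) = 0.2400 m
residual clearance needed = 0.1200+0.0200+0.0150 = 0.1550 m
sum ≈ 0.0320+0.0640+0.2400+0.1550 ≈ 0.4910 m = S ✓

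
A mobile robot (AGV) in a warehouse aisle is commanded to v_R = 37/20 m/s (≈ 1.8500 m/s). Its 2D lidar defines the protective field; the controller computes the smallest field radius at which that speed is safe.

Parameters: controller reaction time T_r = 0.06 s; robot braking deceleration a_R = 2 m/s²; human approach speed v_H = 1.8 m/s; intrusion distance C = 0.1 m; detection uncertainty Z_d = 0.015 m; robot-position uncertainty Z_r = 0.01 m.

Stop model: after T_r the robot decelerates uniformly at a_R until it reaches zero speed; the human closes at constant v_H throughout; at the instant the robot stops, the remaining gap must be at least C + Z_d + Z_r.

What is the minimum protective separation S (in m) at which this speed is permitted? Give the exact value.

S_min = 22917/8000 m = 2.8646 m

braking lasts T_s = (37/20)/2 = 0.9250 s
robot covers v_R·T_r = 1.8500·0.0600 = 0.1110 m before braking
robot under decel: 1.8500²/(2·2.0000) = 0.8556 m
human over T_r+T_s: 1.8000·(0.0600+0.9250) = 1.7730 m
residual clearance needed = 0.1000+0.0150+0.0100 = 0.1250 m
S_min ≈ 0.1110+0.8556+1.7730+0.1250  ⇒  S_min = 22917/8000 m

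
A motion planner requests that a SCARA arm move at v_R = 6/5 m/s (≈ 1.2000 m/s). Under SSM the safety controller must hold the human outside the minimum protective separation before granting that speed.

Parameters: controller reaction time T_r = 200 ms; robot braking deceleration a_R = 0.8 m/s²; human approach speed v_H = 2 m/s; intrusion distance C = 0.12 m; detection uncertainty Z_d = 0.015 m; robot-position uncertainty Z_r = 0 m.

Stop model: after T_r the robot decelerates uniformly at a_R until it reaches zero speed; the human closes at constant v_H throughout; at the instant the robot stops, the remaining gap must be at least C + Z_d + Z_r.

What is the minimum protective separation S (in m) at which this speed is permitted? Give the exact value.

T_s = v_R/a_R = (6/5)/(4/5) = 1.5000 s
reaction-phase robot travel = 1.2000·0.2000 = 0.2400 m
robot under decel: 1.2000²/(2·0.8000) = 0.9000 m
person approaches 2.0000·(0.2000+1.5000) = 3.4000 m
margins: 0.1200+0.0150+0.0000 = 0.1350 m
S_min ≈ 0.2400+0.9000+3.4000+0.1350  ⇒  S_min = 187/40 m

S_min = 187/40 m = 4.6750 m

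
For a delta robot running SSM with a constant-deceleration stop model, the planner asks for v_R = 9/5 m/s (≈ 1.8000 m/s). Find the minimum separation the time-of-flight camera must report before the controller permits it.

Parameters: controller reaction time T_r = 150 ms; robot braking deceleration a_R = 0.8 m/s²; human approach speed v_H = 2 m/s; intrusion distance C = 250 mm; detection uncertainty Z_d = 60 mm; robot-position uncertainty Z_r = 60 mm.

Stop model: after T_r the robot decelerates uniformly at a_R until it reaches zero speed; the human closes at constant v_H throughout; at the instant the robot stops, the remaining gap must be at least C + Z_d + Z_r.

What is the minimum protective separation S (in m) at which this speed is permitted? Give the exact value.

T_s = v_R/a_R = (9/5)/(4/5) = 2.2500 s
reaction-phase robot travel = 1.8000·0.1500 = 0.2700 m
braking distance = 1.8000²/(2·0.8000) = 2.0250 m
person approaches 2.0000·(0.1500+2.2500) = 4.8000 m
margins: 0.2500+0.0600+0.0600 = 0.3700 m
S_min ≈ 0.2700+2.0250+4.8000+0.3700  ⇒  S_min = 1493/200 m

S_min = 1493/200 m = 7.4650 m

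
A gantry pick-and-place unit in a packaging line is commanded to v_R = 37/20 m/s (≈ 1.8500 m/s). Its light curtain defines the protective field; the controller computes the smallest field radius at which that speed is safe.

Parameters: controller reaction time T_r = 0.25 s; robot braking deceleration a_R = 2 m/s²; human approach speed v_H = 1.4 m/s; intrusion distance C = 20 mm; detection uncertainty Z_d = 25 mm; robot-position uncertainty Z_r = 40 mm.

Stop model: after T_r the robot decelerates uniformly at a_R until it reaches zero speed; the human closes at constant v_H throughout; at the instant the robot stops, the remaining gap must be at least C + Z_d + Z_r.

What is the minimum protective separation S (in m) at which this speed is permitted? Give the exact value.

S_min = 4877/1600 m = 3.0481 m

stop time T_s = (37/20)/2 = 0.9250 s
reaction-phase robot travel = 1.8500·0.2500 = 0.4625 m
robot covers 1.8500·0.9250 − ½·2.0000·0.9250² = 0.8556 m while stopping
person approaches 1.4000·(0.2500+0.9250) = 1.6450 m
margins: 0.0200+0.0250+0.0400 = 0.0850 m
S_min ≈ 0.4625+0.8556+1.6450+0.0850  ⇒  S_min = 4877/1600 m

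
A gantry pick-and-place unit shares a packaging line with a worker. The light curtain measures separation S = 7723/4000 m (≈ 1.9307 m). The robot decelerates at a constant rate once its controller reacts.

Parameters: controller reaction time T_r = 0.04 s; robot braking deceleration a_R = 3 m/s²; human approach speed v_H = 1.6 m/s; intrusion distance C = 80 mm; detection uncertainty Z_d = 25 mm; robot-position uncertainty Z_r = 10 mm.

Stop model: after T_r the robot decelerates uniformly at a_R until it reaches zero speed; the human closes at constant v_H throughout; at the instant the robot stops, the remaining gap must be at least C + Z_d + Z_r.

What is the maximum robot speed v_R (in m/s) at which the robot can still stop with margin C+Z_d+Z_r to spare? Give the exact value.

collect terms ⇒ (1/6)·v_R² + (43/75)·v_R + (-7007/4000) = 0
  disc = (43/75)² − 4·(1/6)·(-7007/4000) = 134689/90000 ; √disc = 367/300
  v_R = (−(43/75) + 367/300) / (2·(1/6)) = 39/20 m/s
check:
T_s = v_R/a_R = (39/20)/3 = 0.6500 s
robot in T_r: 1.9500·0.0400 = 0.0780 m
robot covers 1.9500·0.6500 − ½·3.0000·0.6500² = 0.6338 m while stopping
person approaches 1.6000·(0.0400+0.6500) = 1.1040 m
margins: 0.0800+0.0250+0.0100 = 0.1150 m
sum ≈ 0.0780+0.6338+1.1040+0.1150 ≈ 1.9307 m = S ✓

v_R_max = 39/20 m/s = 1.9500 m/s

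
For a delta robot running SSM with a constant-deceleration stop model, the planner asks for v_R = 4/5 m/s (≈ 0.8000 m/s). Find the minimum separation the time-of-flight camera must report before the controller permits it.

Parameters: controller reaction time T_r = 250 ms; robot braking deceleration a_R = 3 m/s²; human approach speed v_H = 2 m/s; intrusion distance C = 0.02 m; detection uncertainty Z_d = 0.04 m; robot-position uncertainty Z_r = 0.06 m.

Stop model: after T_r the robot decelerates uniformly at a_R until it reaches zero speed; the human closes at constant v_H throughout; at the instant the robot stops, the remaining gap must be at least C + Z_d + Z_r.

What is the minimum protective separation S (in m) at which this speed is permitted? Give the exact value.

T_s = v_R/a_R = (4/5)/3 = 0.2667 s
robot in T_r: 0.8000·0.2500 = 0.2000 m
braking distance = 0.8000²/(2·3.0000) = 0.1067 m
person approaches 2.0000·(0.2500+0.2667) = 1.0333 m
margins: 0.0200+0.0400+0.0600 = 0.1200 m
S_min ≈ 0.2000+0.1067+1.0333+0.1200  ⇒  S_min = 73/50 m

S_min = 73/50 m = 1.4600 m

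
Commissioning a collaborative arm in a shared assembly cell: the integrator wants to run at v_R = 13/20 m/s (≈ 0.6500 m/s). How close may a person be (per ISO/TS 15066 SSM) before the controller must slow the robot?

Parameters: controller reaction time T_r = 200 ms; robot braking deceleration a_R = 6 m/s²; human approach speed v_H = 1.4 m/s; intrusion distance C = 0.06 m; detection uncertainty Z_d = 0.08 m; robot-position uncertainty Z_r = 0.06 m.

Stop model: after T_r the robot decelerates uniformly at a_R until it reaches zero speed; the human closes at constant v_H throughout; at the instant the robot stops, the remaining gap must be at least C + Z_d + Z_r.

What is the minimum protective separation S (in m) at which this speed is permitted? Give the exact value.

S_min = 51/64 m = 0.7969 m

T_s = v_R/a_R = (13/20)/6 = 0.1083 s
robot covers v_R·T_r = 0.6500·0.2000 = 0.1300 m before braking
robot under decel: 0.6500²/(2·6.0000) = 0.0352 m
human closes 1.4000·0.3083 = 0.4317 m
margins: 0.0600+0.0800+0.0600 = 0.2000 m
S_min ≈ 0.1300+0.0352+0.4317+0.2000  ⇒  S_min = 51/64 m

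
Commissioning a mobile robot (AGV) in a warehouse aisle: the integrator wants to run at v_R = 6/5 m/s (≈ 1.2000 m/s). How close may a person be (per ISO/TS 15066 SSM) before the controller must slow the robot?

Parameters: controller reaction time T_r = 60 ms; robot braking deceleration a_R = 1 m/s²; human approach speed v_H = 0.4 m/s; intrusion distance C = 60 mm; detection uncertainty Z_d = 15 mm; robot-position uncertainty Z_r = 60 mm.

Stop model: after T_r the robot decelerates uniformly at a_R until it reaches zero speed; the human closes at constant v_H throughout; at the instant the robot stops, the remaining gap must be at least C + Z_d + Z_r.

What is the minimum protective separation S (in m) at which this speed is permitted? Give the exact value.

braking lasts T_s = (6/5)/1 = 1.2000 s
robot in T_r: 1.2000·0.0600 = 0.0720 m
braking distance = 1.2000²/(2·1.0000) = 0.7200 m
human over T_r+T_s: 0.4000·(0.0600+1.2000) = 0.5040 m
margins: 0.0600+0.0150+0.0600 = 0.1350 m
S_min ≈ 0.0720+0.7200+0.5040+0.1350  ⇒  S_min = 1431/1000 m

S_min = 1431/1000 m = 1.4310 m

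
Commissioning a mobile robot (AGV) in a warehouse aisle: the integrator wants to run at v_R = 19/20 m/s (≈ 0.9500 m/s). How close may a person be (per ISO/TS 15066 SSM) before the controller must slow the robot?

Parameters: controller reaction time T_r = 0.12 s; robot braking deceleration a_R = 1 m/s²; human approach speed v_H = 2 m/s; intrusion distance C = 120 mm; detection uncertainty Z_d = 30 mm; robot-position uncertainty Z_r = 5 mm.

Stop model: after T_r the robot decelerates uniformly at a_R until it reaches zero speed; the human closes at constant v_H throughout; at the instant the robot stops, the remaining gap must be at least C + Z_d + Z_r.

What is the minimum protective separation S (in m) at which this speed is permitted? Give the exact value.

T_s = v_R/a_R = (19/20)/1 = 0.9500 s
robot in T_r: 0.9500·0.1200 = 0.1140 m
robot covers 0.9500·0.9500 − ½·1.0000·0.9500² = 0.4512 m while stopping
human over T_r+T_s: 2.0000·(0.1200+0.9500) = 2.1400 m
margins: 0.1200+0.0300+0.0050 = 0.1550 m
S_min ≈ 0.1140+0.4512+2.1400+0.1550  ⇒  S_min = 11441/4000 m

S_min = 11441/4000 m = 2.8603 m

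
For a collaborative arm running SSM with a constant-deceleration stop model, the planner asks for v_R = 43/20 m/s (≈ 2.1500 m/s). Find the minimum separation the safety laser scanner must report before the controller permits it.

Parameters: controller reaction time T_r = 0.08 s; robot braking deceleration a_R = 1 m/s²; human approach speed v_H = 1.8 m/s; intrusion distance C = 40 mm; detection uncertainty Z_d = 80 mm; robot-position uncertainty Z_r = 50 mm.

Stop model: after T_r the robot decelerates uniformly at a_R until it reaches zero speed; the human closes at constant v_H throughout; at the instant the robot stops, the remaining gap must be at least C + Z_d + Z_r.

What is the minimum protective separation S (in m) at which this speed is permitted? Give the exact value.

stop time T_s = (43/20)/1 = 2.1500 s
robot covers v_R·T_r = 2.1500·0.0800 = 0.1720 m before braking
braking distance = 2.1500²/(2·1.0000) = 2.3112 m
human over T_r+T_s: 1.8000·(0.0800+2.1500) = 4.0140 m
residual clearance needed = 0.0400+0.0800+0.0500 = 0.1700 m
S_min ≈ 0.1720+2.3112+4.0140+0.1700  ⇒  S_min = 26669/4000 m

S_min = 26669/4000 m = 6.6673 m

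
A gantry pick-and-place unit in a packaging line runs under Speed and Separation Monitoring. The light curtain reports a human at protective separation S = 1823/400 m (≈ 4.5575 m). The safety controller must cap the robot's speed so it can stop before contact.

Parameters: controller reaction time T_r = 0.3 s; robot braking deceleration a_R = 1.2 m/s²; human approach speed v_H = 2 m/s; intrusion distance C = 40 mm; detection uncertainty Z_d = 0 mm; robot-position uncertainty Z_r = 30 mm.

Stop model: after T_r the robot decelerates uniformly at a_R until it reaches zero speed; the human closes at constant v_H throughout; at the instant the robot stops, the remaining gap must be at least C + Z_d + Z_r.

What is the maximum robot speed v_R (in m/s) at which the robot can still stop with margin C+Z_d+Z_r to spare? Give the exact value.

v_R_max = 3/2 m/s = 1.5000 m/s

quadratic (5/12)·v² + (59/30)·v + (-311/80) = 0
  disc = (59/30)² − 4·(5/12)·(-311/80) = 37249/3600 ; √disc = 193/60
  v_R = (−(59/30) + 193/60) / (2·(5/12)) = 3/2 m/s
check:
T_s = v_R/a_R = (3/2)/(6/5) = 1.2500 s
robot covers v_R·T_r = 1.5000·0.3000 = 0.4500 m before braking
robot covers 1.5000·1.2500 − ½·1.2000·1.2500² = 0.9375 m while stopping
human closes 2.0000·1.5500 = 3.1000 m
C+Z_d+Z_r = 0.0400+0.0000+0.0300 = 0.0700 m
sum ≈ 0.4500+0.9375+3.1000+0.0700 ≈ 4.5575 m = S ✓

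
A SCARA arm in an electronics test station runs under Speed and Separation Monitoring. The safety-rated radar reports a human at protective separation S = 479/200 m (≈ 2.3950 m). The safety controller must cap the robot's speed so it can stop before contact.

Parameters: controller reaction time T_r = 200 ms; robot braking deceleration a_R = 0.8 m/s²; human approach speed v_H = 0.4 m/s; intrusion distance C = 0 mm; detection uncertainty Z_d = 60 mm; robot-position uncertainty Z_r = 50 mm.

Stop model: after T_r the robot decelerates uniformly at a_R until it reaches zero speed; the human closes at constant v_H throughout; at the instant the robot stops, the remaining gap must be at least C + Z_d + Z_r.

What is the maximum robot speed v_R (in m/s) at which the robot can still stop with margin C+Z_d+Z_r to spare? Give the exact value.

v_R_max = 7/5 m/s = 1.4000 m/s

quadratic (5/8)·v² + (7/10)·v + (-441/200) = 0
  disc = (7/10)² − 4·(5/8)·(-441/200) = 2401/400 ; √disc = 49/20
  v_R = (−(7/10) + 49/20) / (2·(5/8)) = 7/5 m/s
check:
T_s = v_R/a_R = (7/5)/(4/5) = 1.7500 s
reaction-phase robot travel = 1.4000·0.2000 = 0.2800 m
braking distance = 1.4000²/(2·0.8000) = 1.2250 m
human closes 0.4000·1.9500 = 0.7800 m
margins: 0.0000+0.0600+0.0500 = 0.1100 m
sum ≈ 0.2800+1.2250+0.7800+0.1100 ≈ 2.3950 m = S ✓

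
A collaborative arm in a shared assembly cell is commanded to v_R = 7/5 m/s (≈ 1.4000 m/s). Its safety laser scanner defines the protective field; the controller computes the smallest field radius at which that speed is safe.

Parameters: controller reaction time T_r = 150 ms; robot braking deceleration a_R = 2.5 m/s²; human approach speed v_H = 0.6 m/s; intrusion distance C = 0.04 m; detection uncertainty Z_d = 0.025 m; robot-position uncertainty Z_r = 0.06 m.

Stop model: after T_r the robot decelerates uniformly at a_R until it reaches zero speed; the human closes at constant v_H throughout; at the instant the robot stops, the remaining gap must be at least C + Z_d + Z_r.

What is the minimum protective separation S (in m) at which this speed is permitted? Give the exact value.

stop time T_s = (7/5)/(5/2) = 0.5600 s
robot covers v_R·T_r = 1.4000·0.1500 = 0.2100 m before braking
robot under decel: 1.4000²/(2·2.5000) = 0.3920 m
person approaches 0.6000·(0.1500+0.5600) = 0.4260 m
C+Z_d+Z_r = 0.0400+0.0250+0.0600 = 0.1250 m
S_min ≈ 0.2100+0.3920+0.4260+0.1250  ⇒  S_min = 1153/1000 m

S_min = 1153/1000 m = 1.1530 m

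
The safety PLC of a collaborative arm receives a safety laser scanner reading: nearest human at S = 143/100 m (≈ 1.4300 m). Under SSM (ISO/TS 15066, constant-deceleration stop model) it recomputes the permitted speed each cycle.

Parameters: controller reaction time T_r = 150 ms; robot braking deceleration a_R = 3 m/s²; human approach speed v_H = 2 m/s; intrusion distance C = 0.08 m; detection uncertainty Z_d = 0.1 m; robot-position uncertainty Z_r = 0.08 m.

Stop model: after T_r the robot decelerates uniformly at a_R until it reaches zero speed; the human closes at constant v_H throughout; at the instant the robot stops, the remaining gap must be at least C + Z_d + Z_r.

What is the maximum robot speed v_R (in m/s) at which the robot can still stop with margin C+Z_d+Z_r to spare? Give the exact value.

at the boundary: (1/6)·v² + (49/60)·v + (-87/100) = 0
  disc = (49/60)² − 4·(1/6)·(-87/100) = 4489/3600 ; √disc = 67/60
  v_R = (−(49/60) + 67/60) / (2·(1/6)) = 9/10 m/s
check:
braking lasts T_s = (9/10)/3 = 0.3000 s
robot covers v_R·T_r = 0.9000·0.1500 = 0.1350 m before braking
robot under decel: 0.9000²/(2·3.0000) = 0.1350 m
human over T_r+T_s: 2.0000·(0.1500+0.3000) = 0.9000 m
C+Z_d+Z_r = 0.0800+0.1000+0.0800 = 0.2600 m
sum ≈ 0.1350+0.1350+0.9000+0.2600 ≈ 1.4300 m = S ✓

v_R_max = 9/10 m/s = 0.9000 m/s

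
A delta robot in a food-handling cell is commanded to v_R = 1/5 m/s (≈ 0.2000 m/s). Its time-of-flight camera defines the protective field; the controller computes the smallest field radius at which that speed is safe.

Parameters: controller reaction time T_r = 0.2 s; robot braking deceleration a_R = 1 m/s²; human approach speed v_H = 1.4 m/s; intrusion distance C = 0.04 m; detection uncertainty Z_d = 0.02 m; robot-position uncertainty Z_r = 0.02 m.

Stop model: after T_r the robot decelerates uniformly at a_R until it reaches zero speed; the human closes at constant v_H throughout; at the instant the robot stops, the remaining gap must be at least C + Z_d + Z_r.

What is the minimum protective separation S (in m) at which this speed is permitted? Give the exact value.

braking lasts T_s = (1/5)/1 = 0.2000 s
reaction-phase robot travel = 0.2000·0.2000 = 0.0400 m
robot under decel: 0.2000²/(2·1.0000) = 0.0200 m
human over T_r+T_s: 1.4000·(0.2000+0.2000) = 0.5600 m
margins: 0.0400+0.0200+0.0200 = 0.0800 m
S_min ≈ 0.0400+0.0200+0.5600+0.0800  ⇒  S_min = 7/10 m

S_min = 7/10 m = 0.7000 m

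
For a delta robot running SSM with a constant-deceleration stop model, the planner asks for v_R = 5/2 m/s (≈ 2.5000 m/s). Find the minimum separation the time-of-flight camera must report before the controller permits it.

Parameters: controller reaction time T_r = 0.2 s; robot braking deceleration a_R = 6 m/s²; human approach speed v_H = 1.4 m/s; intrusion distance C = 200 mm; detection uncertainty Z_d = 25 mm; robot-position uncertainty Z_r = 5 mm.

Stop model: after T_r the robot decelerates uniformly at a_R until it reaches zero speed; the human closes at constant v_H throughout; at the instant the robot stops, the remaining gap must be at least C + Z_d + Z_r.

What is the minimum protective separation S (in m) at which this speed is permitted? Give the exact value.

stop time T_s = (5/2)/6 = 0.4167 s
reaction-phase robot travel = 2.5000·0.2000 = 0.5000 m
robot under decel: 2.5000²/(2·6.0000) = 0.5208 m
human closes 1.4000·0.6167 = 0.8633 m
C+Z_d+Z_r = 0.2000+0.0250+0.0050 = 0.2300 m
S_min ≈ 0.5000+0.5208+0.8633+0.2300  ⇒  S_min = 2537/1200 m

S_min = 2537/1200 m = 2.1142 m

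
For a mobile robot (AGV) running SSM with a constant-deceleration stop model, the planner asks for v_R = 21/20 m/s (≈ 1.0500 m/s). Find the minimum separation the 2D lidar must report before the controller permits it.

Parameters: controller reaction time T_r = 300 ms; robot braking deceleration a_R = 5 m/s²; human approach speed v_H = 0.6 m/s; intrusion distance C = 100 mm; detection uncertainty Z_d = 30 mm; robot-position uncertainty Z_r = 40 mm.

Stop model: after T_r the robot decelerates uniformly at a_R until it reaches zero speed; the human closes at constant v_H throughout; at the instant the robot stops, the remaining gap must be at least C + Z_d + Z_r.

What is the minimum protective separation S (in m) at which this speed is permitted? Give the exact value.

S_min = 721/800 m = 0.9012 m

stop time T_s = (21/20)/5 = 0.2100 s
reaction-phase robot travel = 1.0500·0.3000 = 0.3150 m
robot covers 1.0500·0.2100 − ½·5.0000·0.2100² = 0.1103 m while stopping
human closes 0.6000·0.5100 = 0.3060 m
margins: 0.1000+0.0300+0.0400 = 0.1700 m
S_min ≈ 0.3150+0.1103+0.3060+0.1700  ⇒  S_min = 721/800 m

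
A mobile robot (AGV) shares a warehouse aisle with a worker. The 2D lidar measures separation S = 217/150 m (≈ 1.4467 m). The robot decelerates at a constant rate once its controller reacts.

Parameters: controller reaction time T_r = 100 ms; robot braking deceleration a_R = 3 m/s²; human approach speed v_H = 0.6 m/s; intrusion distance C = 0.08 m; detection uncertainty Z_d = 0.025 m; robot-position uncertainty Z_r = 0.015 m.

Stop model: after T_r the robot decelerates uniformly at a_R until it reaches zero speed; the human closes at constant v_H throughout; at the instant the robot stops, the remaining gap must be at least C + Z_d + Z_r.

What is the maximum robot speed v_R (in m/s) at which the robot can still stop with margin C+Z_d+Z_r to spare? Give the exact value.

v_R_max = 2 m/s = 2.0000 m/s

collect terms ⇒ (1/6)·v_R² + (3/10)·v_R + (-19/15) = 0
  disc = (3/10)² − 4·(1/6)·(-19/15) = 841/900 ; √disc = 29/30
  v_R = (−(3/10) + 29/30) / (2·(1/6)) = 2 m/s
check:
T_s = v_R/a_R = 2/3 = 0.6667 s
reaction-phase robot travel = 2.0000·0.1000 = 0.2000 m
robot under decel: 2.0000²/(2·3.0000) = 0.6667 m
person approaches 0.6000·(0.1000+0.6667) = 0.4600 m
residual clearance needed = 0.0800+0.0250+0.0150 = 0.1200 m
sum ≈ 0.2000+0.6667+0.4600+0.1200 ≈ 1.4467 m = S ✓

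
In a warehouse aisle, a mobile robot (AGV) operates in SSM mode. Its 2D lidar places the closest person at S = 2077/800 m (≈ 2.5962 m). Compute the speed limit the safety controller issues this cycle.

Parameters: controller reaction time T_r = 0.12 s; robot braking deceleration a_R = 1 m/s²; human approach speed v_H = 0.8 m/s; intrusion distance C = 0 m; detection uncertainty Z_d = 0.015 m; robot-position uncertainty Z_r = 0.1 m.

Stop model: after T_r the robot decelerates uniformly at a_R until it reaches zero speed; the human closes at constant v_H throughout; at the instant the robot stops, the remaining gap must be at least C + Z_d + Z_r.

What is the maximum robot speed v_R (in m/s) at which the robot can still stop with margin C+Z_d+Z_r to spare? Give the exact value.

v_R_max = 29/20 m/s = 1.4500 m/s

collect terms ⇒ (1/2)·v_R² + (23/25)·v_R + (-9541/4000) = 0
  disc = (23/25)² − 4·(1/2)·(-9541/4000) = 56169/10000 ; √disc = 237/100
  v_R = (−(23/25) + 237/100) / (2·(1/2)) = 29/20 m/s
check:
braking lasts T_s = (29/20)/1 = 1.4500 s
reaction-phase robot travel = 1.4500·0.1200 = 0.1740 m
robot covers 1.4500·1.4500 − ½·1.0000·1.4500² = 1.0513 m while stopping
person approaches 0.8000·(0.1200+1.4500) = 1.2560 m
C+Z_d+Z_r = 0.0000+0.0150+0.1000 = 0.1150 m
sum ≈ 0.1740+1.0513+1.2560+0.1150 ≈ 2.5962 m = S ✓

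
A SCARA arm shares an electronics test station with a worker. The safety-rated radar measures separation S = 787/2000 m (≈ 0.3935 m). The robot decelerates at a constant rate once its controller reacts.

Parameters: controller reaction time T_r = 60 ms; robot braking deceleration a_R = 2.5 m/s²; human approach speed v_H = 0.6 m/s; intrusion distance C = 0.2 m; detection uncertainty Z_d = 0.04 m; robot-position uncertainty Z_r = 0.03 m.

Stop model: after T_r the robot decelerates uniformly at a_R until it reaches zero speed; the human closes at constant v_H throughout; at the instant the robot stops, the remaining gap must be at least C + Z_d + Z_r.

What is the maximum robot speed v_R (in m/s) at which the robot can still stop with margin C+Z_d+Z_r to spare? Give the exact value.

collect terms ⇒ (1/5)·v_R² + (3/10)·v_R + (-7/80) = 0
  disc = (3/10)² − 4·(1/5)·(-7/80) = 4/25 ; √disc = 2/5
  v_R = (−(3/10) + 2/5) / (2·(1/5)) = 1/4 m/s
check:
stop time T_s = (1/4)/(5/2) = 0.1000 s
robot covers v_R·T_r = 0.2500·0.0600 = 0.0150 m before braking
robot under decel: 0.2500²/(2·2.5000) = 0.0125 m
person approaches 0.6000·(0.0600+0.1000) = 0.0960 m
C+Z_d+Z_r = 0.2000+0.0400+0.0300 = 0.2700 m
sum ≈ 0.0150+0.0125+0.0960+0.2700 ≈ 0.3935 m = S ✓

v_R_max = 1/4 m/s = 0.2500 m/s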